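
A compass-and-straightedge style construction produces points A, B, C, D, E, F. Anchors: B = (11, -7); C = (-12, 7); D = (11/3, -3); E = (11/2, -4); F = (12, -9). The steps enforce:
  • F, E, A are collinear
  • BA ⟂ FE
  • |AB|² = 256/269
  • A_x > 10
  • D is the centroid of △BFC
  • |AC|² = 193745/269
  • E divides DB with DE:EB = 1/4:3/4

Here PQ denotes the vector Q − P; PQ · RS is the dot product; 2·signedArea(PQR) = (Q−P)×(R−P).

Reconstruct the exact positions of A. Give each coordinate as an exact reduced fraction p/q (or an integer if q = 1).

A = (2799/269, -2091/269)

1. A_x = 2799/269  [F, E, A are collinear ∩ BA ⟂ FE]
2. A_y = -2091/269  [F, E, A are collinear ∩ BA ⟂ FE]
   → A = (2799/269, -2091/269)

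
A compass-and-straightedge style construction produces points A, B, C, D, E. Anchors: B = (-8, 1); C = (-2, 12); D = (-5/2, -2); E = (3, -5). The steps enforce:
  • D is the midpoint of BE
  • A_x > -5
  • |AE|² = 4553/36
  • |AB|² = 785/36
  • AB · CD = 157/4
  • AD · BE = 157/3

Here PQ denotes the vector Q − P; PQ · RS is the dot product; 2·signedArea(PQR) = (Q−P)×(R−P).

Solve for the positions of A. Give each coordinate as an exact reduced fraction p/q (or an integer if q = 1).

1. A_x = -25/6  [AB · CD = 157/4 ∩ AD · BE = 157/3]
2. A_y = 11/3  [AB · CD = 157/4 ∩ AD · BE = 157/3]
   → A = (-25/6, 11/3)

A = (-25/6, 11/3)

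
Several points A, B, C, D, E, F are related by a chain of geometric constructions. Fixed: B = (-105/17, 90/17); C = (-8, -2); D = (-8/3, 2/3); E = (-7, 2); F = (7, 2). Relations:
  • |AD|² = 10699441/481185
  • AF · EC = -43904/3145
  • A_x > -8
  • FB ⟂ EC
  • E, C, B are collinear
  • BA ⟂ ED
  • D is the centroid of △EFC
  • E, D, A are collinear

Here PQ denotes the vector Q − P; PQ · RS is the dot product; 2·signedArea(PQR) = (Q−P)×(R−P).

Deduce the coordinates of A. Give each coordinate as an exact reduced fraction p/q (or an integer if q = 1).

A = (-22561/3145, 6458/3145)

1. A_x = -22561/3145  [E, D, A are collinear ∩ BA ⟂ ED]
2. A_y = 6458/3145  [E, D, A are collinear ∩ BA ⟂ ED]
   → A = (-22561/3145, 6458/3145)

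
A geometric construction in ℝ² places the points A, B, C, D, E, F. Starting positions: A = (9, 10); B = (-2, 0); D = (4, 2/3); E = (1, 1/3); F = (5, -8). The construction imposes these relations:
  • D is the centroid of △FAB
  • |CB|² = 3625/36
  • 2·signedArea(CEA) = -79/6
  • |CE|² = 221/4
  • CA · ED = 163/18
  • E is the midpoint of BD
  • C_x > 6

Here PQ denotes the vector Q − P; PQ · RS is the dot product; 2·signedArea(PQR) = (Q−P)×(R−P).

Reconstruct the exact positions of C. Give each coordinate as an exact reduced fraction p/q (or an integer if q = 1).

1. C_x = 13/2  [2·signedArea(CEA) = -79/6 ∩ CA · ED = 163/18]
2. C_y = 16/3  [2·signedArea(CEA) = -79/6 ∩ CA · ED = 163/18]
   → C = (13/2, 16/3)

C = (13/2, 16/3)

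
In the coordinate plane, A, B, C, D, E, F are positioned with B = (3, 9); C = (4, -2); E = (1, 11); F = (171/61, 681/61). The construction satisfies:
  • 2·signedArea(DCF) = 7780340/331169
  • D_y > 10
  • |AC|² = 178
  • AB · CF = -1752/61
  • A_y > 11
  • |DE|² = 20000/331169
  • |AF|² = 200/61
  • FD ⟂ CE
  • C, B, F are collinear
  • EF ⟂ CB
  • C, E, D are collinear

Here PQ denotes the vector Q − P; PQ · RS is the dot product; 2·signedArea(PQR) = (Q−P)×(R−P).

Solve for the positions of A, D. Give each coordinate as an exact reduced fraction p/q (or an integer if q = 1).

A = (281/61, 691/61)
D = (5729/5429, 58419/5429)

1. A_x = 281/61  [line 73/61·x + -803/61·y + 8760/61 = 0 ∩ |AC|² = 178]
2. A_y = 691/61  [line 73/61·x + -803/61·y + 8760/61 = 0 ∩ |AC|² = 178]
   → A = (281/61, 691/61)
3. D_x = 5729/5429  [C, E, D are collinear ∩ FD ⟂ CE]
4. D_y = 58419/5429  [C, E, D are collinear ∩ FD ⟂ CE]
   → D = (5729/5429, 58419/5429)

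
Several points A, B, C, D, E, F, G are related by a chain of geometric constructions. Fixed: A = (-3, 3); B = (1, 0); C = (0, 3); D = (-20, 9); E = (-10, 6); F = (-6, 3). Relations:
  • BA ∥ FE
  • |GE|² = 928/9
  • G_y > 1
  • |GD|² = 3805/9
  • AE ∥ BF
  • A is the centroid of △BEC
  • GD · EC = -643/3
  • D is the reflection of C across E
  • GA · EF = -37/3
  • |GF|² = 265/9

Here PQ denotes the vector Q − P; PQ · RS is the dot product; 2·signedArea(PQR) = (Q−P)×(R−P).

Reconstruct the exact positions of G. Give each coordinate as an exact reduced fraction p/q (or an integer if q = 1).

1. G_x = -2/3  [GD · EC = -643/3 ∩ GA · EF = -37/3]
2. G_y = 2  [GD · EC = -643/3 ∩ GA · EF = -37/3]
   → G = (-2/3, 2)

G = (-2/3, 2)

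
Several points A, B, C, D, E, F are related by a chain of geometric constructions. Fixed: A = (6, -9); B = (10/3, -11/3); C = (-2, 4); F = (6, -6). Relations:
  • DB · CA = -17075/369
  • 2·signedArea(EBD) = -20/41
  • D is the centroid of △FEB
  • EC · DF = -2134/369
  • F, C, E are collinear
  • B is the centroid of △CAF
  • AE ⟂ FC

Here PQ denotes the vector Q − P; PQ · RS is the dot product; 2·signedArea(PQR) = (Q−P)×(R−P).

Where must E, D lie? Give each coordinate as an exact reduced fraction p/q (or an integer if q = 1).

D = (2066/369, -2152/369)
E = (306/41, -321/41)

1. E_x = 306/41  [F, C, E are collinear ∩ AE ⟂ FC]
2. E_y = -321/41  [F, C, E are collinear ∩ AE ⟂ FC]
   → E = (306/41, -321/41)
3. D_x = 2066/369  [D is the centroid of △FEB]
4. D_y = -2152/369  [D is the centroid of △FEB]
   → D = (2066/369, -2152/369)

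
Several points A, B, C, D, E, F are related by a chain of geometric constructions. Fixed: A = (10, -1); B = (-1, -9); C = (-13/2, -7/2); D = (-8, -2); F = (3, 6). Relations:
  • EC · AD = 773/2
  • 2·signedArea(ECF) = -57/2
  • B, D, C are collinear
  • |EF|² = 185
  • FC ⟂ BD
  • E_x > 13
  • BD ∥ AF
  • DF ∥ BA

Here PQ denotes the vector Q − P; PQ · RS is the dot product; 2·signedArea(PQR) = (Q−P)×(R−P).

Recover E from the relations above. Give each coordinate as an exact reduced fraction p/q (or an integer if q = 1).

1. E_x = 14  [EC · AD = 773/2 ∩ 2·signedArea(ECF) = -57/2]
2. E_y = 14  [EC · AD = 773/2 ∩ 2·signedArea(ECF) = -57/2]
   → E = (14, 14)

E = (14, 14)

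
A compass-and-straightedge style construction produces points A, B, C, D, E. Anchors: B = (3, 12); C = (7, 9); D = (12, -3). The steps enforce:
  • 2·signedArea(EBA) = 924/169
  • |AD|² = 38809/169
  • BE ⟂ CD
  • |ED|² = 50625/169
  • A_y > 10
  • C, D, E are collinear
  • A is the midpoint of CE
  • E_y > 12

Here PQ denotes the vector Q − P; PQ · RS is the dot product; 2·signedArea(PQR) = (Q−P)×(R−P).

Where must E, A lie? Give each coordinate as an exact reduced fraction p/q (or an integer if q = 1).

1. E_x = 903/169  [C, D, E are collinear ∩ BE ⟂ CD]
2. E_y = 2193/169  [C, D, E are collinear ∩ BE ⟂ CD]
   → E = (903/169, 2193/169)
3. A_x = 1043/169  [A is the midpoint of CE]
4. A_y = 1857/169  [A is the midpoint of CE]
   → A = (1043/169, 1857/169)

A = (1043/169, 1857/169)
E = (903/169, 2193/169)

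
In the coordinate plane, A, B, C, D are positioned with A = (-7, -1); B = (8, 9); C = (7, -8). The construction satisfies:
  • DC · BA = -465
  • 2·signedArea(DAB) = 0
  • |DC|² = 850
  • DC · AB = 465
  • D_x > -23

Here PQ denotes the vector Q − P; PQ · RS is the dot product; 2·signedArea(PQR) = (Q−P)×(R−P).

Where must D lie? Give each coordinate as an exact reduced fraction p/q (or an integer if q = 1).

D = (-22, -11)

1. D_x = -22  [2·signedArea(DAB) = 0 ∩ DC · AB = 465]
2. D_y = -11  [2·signedArea(DAB) = 0 ∩ DC · AB = 465]
   → D = (-22, -11)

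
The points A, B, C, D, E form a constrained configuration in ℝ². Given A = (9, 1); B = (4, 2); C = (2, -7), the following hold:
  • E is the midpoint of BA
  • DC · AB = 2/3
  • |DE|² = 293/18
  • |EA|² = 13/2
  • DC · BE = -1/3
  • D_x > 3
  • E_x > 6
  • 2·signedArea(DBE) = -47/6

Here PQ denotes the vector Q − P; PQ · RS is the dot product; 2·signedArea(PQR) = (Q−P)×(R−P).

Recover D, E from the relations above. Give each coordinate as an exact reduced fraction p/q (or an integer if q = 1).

1. E_x = 13/2  [E is the midpoint of BA]
2. E_y = 3/2  [E is the midpoint of BA]
   → E = (13/2, 3/2)
3. D_x = 10/3  [DC · BE = -1/3 ∩ 2·signedArea(DBE) = -47/6]
4. D_y = -1  [DC · BE = -1/3 ∩ 2·signedArea(DBE) = -47/6]
   → D = (10/3, -1)

D = (10/3, -1)
E = (13/2, 3/2)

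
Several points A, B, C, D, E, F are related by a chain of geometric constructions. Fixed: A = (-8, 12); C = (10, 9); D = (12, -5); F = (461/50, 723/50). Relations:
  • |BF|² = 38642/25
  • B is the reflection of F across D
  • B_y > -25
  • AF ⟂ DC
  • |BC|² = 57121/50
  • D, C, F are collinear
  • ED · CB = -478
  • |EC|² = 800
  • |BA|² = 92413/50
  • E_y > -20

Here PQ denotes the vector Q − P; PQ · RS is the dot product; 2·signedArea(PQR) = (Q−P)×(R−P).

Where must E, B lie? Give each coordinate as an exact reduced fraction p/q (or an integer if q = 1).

1. B_x = 739/50  [B is the reflection of F across D]
2. B_y = -1223/50  [B is the reflection of F across D]
   → B = (739/50, -1223/50)
3. E_x = 14  [line -239/50·x + 1673/50·y + 35133/50 = 0 ∩ |EC|² = 800]
4. E_y = -19  [line -239/50·x + 1673/50·y + 35133/50 = 0 ∩ |EC|² = 800]
   → E = (14, -19)

B = (739/50, -1223/50)
E = (14, -19)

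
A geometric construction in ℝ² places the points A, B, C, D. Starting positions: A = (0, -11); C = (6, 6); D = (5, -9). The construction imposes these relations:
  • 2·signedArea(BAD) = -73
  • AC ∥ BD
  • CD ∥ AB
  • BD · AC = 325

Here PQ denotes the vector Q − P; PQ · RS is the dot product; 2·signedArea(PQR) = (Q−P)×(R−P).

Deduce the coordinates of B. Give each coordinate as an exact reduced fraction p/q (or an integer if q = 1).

B = (-1, -26)

1. B_x = -1  [AC ∥ BD ∩ CD ∥ AB]
2. B_y = -26  [AC ∥ BD ∩ CD ∥ AB]
   → B = (-1, -26)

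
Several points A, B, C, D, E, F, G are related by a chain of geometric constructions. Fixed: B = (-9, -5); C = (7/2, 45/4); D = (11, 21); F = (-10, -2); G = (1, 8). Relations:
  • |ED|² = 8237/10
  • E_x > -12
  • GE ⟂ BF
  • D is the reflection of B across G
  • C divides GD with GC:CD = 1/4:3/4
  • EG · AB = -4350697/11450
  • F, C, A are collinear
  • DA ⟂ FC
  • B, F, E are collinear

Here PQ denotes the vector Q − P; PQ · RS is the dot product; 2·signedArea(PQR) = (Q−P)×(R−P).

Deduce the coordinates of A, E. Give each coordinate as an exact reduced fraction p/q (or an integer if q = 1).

1. A_x = 69812/5725  [F, C, A are collinear ∩ DA ⟂ FC]
2. A_y = 113259/5725  [F, C, A are collinear ∩ DA ⟂ FC]
   → A = (69812/5725, 113259/5725)
3. E_x = -119/10  [B, F, E are collinear ∩ GE ⟂ BF]
4. E_y = 37/10  [B, F, E are collinear ∩ GE ⟂ BF]
   → E = (-119/10, 37/10)

A = (69812/5725, 113259/5725)
E = (-119/10, 37/10)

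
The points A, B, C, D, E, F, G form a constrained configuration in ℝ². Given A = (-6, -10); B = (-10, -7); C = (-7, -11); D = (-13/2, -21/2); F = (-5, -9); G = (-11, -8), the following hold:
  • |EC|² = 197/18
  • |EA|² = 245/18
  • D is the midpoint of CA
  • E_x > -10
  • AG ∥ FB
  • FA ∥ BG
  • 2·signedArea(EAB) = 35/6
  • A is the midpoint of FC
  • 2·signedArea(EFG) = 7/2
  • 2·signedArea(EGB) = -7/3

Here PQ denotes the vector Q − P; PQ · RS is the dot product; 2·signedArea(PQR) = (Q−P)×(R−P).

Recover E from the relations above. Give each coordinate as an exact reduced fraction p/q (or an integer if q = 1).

1. E_x = -19/2  [2·signedArea(EAB) = 35/6 ∩ 2·signedArea(EGB) = -7/3]
2. E_y = -53/6  [2·signedArea(EAB) = 35/6 ∩ 2·signedArea(EGB) = -7/3]
   → E = (-19/2, -53/6)

E = (-19/2, -53/6)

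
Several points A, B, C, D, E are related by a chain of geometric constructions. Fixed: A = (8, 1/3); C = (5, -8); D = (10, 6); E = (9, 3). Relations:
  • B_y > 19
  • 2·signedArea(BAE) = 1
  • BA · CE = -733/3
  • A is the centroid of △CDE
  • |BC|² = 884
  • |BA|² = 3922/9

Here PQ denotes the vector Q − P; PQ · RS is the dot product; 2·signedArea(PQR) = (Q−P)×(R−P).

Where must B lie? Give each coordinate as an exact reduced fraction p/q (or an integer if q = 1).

1. B_x = 15  [BA · CE = -733/3 ∩ 2·signedArea(BAE) = 1]
2. B_y = 20  [BA · CE = -733/3 ∩ 2·signedArea(BAE) = 1]
   → B = (15, 20)

B = (15, 20)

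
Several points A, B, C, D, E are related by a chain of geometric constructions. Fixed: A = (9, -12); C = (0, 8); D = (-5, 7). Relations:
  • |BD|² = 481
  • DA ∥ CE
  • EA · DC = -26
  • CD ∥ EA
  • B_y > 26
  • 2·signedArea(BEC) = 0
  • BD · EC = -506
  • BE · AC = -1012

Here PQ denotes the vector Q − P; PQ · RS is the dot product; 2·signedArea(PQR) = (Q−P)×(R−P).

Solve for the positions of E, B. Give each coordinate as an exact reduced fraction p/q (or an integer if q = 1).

1. E_x = 14  [CD ∥ EA ∩ DA ∥ CE]
2. E_y = -11  [CD ∥ EA ∩ DA ∥ CE]
   → E = (14, -11)
3. B_x = -14  [2·signedArea(BEC) = 0 ∩ BD · EC = -506]
4. B_y = 27  [2·signedArea(BEC) = 0 ∩ BD · EC = -506]
   → B = (-14, 27)

B = (-14, 27)
E = (14, -11)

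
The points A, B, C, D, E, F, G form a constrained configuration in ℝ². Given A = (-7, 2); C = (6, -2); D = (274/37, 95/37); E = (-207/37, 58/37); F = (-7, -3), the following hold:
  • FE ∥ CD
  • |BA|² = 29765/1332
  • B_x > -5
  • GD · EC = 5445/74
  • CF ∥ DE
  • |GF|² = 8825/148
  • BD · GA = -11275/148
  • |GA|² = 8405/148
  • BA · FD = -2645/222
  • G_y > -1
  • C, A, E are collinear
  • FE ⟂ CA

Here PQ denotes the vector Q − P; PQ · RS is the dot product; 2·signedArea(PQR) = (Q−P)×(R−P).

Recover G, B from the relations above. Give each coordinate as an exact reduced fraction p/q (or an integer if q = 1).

B = (-1021/222, -230/111)
G = (15/74, -8/37)

1. G_x = 15/74  [line -429/37·x + 132/37·y + 231/74 = 0 ∩ |GF|² = 8825/148]
2. G_y = -8/37  [line -429/37·x + 132/37·y + 231/74 = 0 ∩ |GF|² = 8825/148]
   → G = (15/74, -8/37)
3. B_x = -1021/222  [BA · FD = -2645/222 ∩ BD · GA = -11275/148]
4. B_y = -230/111  [BA · FD = -2645/222 ∩ BD · GA = -11275/148]
   → B = (-1021/222, -230/111)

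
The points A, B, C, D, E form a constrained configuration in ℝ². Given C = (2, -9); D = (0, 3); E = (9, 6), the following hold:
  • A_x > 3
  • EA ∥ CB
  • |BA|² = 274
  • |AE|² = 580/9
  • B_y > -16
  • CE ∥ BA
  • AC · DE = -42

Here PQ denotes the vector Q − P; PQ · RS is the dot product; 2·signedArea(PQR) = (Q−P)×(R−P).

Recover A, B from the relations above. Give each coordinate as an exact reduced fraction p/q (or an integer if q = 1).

A = (11/3, 0)
B = (-10/3, -15)

1. A_x = 11/3  [line -9·x + -3·y + 33 = 0 ∩ |AE|² = 580/9]
2. A_y = 0  [line -9·x + -3·y + 33 = 0 ∩ |AE|² = 580/9]
   → A = (11/3, 0)
3. B_x = -10/3  [CE ∥ BA ∩ EA ∥ CB]
4. B_y = -15  [CE ∥ BA ∩ EA ∥ CB]
   → B = (-10/3, -15)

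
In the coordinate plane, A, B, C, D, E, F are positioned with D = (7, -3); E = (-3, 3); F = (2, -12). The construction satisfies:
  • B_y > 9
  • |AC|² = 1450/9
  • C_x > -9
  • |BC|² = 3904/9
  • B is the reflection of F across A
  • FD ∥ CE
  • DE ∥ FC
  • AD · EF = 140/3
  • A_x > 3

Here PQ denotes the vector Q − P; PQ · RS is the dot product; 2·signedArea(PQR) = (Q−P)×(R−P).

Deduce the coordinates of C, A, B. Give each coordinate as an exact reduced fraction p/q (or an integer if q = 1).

1. C_x = -8  [FD ∥ CE ∩ DE ∥ FC]
2. C_y = -6  [FD ∥ CE ∩ DE ∥ FC]
   → C = (-8, -6)
3. A_x = 11/3  [line -5·x + 15·y + 100/3 = 0 ∩ |AC|² = 1450/9]
4. A_y = -1  [line -5·x + 15·y + 100/3 = 0 ∩ |AC|² = 1450/9]
   → A = (11/3, -1)
5. B_x = 16/3  [B is the reflection of F across A]
6. B_y = 10  [B is the reflection of F across A]
   → B = (16/3, 10)

A = (11/3, -1)
B = (16/3, 10)
C = (-8, -6)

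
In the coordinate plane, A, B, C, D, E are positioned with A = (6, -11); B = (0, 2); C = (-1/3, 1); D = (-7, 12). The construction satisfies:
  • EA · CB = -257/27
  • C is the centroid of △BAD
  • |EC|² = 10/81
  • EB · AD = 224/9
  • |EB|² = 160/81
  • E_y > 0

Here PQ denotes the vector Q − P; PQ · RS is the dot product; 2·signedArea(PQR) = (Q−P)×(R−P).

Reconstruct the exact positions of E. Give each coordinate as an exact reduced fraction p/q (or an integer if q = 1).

E = (-4/9, 2/3)

1. E_x = -4/9  [EA · CB = -257/27 ∩ EB · AD = 224/9]
2. E_y = 2/3  [EA · CB = -257/27 ∩ EB · AD = 224/9]
   → E = (-4/9, 2/3)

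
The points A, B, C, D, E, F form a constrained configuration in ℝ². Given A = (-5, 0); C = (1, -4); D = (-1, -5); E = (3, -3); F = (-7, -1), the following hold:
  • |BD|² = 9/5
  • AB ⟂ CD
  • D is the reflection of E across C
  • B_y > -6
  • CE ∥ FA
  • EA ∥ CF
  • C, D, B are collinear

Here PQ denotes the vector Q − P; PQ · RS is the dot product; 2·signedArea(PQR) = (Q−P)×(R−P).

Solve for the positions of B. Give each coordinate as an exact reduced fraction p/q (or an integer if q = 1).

1. B_x = -11/5  [C, D, B are collinear ∩ AB ⟂ CD]
2. B_y = -28/5  [C, D, B are collinear ∩ AB ⟂ CD]
   → B = (-11/5, -28/5)

B = (-11/5, -28/5)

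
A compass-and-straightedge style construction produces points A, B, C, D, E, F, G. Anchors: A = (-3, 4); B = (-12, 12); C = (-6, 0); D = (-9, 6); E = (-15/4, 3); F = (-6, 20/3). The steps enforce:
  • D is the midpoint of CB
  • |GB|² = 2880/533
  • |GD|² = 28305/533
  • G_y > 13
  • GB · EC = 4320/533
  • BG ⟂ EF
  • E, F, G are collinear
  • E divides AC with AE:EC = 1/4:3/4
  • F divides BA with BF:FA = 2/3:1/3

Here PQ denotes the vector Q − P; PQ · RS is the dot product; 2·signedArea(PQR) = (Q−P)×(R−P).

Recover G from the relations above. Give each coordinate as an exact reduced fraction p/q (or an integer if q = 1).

G = (-5340/533, 7044/533)

1. G_x = -5340/533  [E, F, G are collinear ∩ BG ⟂ EF]
2. G_y = 7044/533  [E, F, G are collinear ∩ BG ⟂ EF]
   → G = (-5340/533, 7044/533)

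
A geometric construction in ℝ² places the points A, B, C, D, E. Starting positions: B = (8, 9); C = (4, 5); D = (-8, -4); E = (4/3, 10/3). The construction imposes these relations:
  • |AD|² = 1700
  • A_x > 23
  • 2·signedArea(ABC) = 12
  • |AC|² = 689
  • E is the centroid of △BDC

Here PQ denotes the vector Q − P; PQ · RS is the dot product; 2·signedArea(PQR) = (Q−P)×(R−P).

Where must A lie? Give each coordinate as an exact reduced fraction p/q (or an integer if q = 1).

1. A_x = 24  [line 4·x + -4·y + -8 = 0 ∩ |AC|² = 689]
2. A_y = 22  [line 4·x + -4·y + -8 = 0 ∩ |AC|² = 689]
   → A = (24, 22)

A = (24, 22)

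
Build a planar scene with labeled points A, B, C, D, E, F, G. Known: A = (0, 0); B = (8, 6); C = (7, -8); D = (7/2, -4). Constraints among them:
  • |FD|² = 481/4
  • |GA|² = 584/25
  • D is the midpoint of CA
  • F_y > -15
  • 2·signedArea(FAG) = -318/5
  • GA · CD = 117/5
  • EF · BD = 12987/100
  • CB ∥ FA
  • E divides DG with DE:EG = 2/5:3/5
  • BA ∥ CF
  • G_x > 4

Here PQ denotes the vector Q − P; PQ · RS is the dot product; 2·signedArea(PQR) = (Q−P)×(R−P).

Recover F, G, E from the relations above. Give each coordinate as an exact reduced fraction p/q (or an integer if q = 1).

E = (193/50, -16/5)
F = (-1, -14)
G = (22/5, -2)

1. F_x = -1  [CB ∥ FA ∩ BA ∥ CF]
2. F_y = -14  [CB ∥ FA ∩ BA ∥ CF]
   → F = (-1, -14)
3. G_x = 22/5  [GA · CD = 117/5 ∩ 2·signedArea(FAG) = -318/5]
4. G_y = -2  [GA · CD = 117/5 ∩ 2·signedArea(FAG) = -318/5]
   → G = (22/5, -2)
5. E_x = 193/50  [E divides DG with DE:EG = 2/5:3/5]
6. E_y = -16/5  [E divides DG with DE:EG = 2/5:3/5]
   → E = (193/50, -16/5)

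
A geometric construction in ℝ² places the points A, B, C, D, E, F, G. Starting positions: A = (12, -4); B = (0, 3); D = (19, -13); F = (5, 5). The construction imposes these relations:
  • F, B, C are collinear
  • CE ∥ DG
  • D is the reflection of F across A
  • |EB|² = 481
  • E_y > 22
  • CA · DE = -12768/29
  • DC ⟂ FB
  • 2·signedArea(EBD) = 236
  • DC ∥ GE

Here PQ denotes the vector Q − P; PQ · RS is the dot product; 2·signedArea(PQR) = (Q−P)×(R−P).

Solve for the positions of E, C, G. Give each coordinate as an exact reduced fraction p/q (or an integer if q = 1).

C = (315/29, 213/29)
E = (-9, 23)
G = (-25/29, 77/29)

1. E_x = -9  [line 16·x + 19·y + -293 = 0 ∩ |EB|² = 481]
2. E_y = 23  [line 16·x + 19·y + -293 = 0 ∩ |EB|² = 481]
   → E = (-9, 23)
3. C_x = 315/29  [F, B, C are collinear ∩ DC ⟂ FB]
4. C_y = 213/29  [F, B, C are collinear ∩ DC ⟂ FB]
   → C = (315/29, 213/29)
5. G_x = -25/29  [DC ∥ GE ∩ CE ∥ DG]
6. G_y = 77/29  [DC ∥ GE ∩ CE ∥ DG]
   → G = (-25/29, 77/29)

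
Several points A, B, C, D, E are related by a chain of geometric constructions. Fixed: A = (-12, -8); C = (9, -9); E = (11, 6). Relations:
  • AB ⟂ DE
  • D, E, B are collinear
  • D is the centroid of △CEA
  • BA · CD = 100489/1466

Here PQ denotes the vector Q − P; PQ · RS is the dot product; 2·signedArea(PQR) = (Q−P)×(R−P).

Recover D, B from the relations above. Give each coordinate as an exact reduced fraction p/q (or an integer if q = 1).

1. D_x = 8/3  [D is the centroid of △CEA]
2. D_y = -11/3  [D is the centroid of △CEA]
   → D = (8/3, -11/3)
3. B_x = -8399/1466  [D, E, B are collinear ∩ AB ⟂ DE]
4. B_y = -19653/1466  [D, E, B are collinear ∩ AB ⟂ DE]
   → B = (-8399/1466, -19653/1466)

B = (-8399/1466, -19653/1466)
D = (8/3, -11/3)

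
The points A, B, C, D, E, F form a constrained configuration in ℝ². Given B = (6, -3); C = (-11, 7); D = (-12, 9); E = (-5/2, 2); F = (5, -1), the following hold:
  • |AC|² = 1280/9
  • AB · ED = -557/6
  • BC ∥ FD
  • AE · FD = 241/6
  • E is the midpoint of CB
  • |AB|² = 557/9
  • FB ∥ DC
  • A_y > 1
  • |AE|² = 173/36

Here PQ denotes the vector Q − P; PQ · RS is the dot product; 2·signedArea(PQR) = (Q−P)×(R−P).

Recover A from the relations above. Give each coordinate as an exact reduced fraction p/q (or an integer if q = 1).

1. A_x = -1/3  [AB · ED = -557/6 ∩ AE · FD = 241/6]
2. A_y = 5/3  [AB · ED = -557/6 ∩ AE · FD = 241/6]
   → A = (-1/3, 5/3)

A = (-1/3, 5/3)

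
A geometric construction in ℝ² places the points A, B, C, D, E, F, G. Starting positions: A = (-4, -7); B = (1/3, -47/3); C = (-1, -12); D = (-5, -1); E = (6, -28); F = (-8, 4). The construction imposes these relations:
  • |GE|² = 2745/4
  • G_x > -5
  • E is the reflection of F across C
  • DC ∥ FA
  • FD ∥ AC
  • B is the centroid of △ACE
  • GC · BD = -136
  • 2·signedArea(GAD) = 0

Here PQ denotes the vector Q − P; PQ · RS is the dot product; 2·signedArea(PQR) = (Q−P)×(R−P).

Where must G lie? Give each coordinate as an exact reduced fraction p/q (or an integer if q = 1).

1. G_x = -9/2  [2·signedArea(GAD) = 0 ∩ GC · BD = -136]
2. G_y = -4  [2·signedArea(GAD) = 0 ∩ GC · BD = -136]
   → G = (-9/2, -4)

G = (-9/2, -4)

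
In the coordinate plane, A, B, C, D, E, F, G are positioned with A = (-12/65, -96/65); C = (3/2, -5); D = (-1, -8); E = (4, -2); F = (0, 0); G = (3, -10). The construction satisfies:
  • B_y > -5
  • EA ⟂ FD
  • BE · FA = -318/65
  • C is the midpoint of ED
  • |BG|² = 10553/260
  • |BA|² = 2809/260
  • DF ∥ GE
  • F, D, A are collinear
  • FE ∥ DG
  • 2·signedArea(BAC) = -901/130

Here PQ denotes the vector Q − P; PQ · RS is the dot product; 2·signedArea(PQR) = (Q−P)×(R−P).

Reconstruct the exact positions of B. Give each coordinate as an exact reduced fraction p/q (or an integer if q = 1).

B = (-77/130, -308/65)

1. B_x = -77/130  [BE · FA = -318/65 ∩ 2·signedArea(BAC) = -901/130]
2. B_y = -308/65  [BE · FA = -318/65 ∩ 2·signedArea(BAC) = -901/130]
   → B = (-77/130, -308/65)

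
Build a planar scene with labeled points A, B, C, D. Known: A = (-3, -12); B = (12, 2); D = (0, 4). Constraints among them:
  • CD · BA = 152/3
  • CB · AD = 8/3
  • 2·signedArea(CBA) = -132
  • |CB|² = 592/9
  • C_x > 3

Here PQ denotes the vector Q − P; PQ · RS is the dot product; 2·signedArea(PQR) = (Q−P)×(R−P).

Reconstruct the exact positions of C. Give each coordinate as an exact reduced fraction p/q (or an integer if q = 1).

1. C_x = 4  [2·signedArea(CBA) = -132 ∩ CB · AD = 8/3]
2. C_y = 10/3  [2·signedArea(CBA) = -132 ∩ CB · AD = 8/3]
   → C = (4, 10/3)

C = (4, 10/3)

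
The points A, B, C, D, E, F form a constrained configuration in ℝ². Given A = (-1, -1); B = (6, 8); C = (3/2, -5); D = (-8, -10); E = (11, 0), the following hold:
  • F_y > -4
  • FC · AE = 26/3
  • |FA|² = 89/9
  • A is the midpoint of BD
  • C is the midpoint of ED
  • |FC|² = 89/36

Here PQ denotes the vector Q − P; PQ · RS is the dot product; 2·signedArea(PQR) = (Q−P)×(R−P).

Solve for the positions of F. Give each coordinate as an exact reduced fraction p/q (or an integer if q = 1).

1. F_x = 2/3  [line -12·x + -1·y + 13/3 = 0 ∩ |FC|² = 89/36]
2. F_y = -11/3  [line -12·x + -1·y + 13/3 = 0 ∩ |FC|² = 89/36]
   → F = (2/3, -11/3)

F = (2/3, -11/3)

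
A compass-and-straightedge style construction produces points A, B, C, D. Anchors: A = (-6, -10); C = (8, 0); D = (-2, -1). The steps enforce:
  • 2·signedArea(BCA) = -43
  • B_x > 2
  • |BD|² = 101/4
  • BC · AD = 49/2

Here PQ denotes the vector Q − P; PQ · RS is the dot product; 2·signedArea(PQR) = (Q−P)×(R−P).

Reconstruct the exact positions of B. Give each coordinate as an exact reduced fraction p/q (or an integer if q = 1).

B = (3, -1/2)

1. B_x = 3  [2·signedArea(BCA) = -43 ∩ BC · AD = 49/2]
2. B_y = -1/2  [2·signedArea(BCA) = -43 ∩ BC · AD = 49/2]
   → B = (3, -1/2)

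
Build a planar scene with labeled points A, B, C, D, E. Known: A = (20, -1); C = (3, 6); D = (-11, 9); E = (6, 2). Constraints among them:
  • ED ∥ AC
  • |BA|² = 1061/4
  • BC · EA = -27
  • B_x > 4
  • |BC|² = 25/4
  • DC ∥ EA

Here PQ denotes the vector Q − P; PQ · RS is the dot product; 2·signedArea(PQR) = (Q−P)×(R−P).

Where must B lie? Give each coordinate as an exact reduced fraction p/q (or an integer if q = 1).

B = (9/2, 4)

1. B_x = 9/2  [line -14·x + 3·y + 51 = 0 ∩ |BA|² = 1061/4]
2. B_y = 4  [line -14·x + 3·y + 51 = 0 ∩ |BA|² = 1061/4]
   → B = (9/2, 4)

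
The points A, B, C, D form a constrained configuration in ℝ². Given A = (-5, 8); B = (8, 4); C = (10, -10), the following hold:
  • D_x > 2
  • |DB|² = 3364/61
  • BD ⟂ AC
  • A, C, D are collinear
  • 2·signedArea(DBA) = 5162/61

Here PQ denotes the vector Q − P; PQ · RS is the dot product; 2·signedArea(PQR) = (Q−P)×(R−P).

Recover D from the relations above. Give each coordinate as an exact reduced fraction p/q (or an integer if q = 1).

D = (140/61, -46/61)

1. D_x = 140/61  [A, C, D are collinear ∩ BD ⟂ AC]
2. D_y = -46/61  [A, C, D are collinear ∩ BD ⟂ AC]
   → D = (140/61, -46/61)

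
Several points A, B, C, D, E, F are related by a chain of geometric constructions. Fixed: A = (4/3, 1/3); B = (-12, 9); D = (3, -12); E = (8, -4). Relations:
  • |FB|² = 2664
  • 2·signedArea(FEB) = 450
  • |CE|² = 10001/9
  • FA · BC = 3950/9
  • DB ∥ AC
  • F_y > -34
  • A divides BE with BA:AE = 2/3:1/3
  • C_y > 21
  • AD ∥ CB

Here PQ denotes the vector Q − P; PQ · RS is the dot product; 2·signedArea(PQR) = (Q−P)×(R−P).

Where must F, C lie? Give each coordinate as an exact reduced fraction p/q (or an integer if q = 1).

C = (-41/3, 64/3)
F = (18, -33)

1. C_x = -41/3  [AD ∥ CB ∩ DB ∥ AC]
2. C_y = 64/3  [AD ∥ CB ∩ DB ∥ AC]
   → C = (-41/3, 64/3)
3. F_x = 18  [FA · BC = 3950/9 ∩ 2·signedArea(FEB) = 450]
4. F_y = -33  [FA · BC = 3950/9 ∩ 2·signedArea(FEB) = 450]
   → F = (18, -33)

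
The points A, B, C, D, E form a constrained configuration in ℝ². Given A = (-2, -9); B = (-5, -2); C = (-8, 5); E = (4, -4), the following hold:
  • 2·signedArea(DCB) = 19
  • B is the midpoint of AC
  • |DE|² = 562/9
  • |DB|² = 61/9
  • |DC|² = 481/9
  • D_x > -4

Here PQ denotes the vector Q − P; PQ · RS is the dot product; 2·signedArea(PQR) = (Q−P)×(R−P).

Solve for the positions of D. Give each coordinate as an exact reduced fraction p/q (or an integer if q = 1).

D = (-3, -1/3)

1. D_x = -3  [line 7·x + 3·y + 22 = 0 ∩ |DC|² = 481/9]
2. D_y = -1/3  [line 7·x + 3·y + 22 = 0 ∩ |DC|² = 481/9]
   → D = (-3, -1/3)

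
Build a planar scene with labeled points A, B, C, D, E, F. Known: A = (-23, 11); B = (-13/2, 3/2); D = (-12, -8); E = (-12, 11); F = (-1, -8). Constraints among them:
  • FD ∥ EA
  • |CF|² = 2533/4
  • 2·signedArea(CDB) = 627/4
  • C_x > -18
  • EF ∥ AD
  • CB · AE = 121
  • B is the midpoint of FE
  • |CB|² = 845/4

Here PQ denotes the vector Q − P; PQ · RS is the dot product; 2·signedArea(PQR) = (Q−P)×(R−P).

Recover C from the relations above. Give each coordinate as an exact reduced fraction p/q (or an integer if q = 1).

C = (-35/2, 11)

1. C_x = -35/2  [2·signedArea(CDB) = 627/4 ∩ CB · AE = 121]
2. C_y = 11  [2·signedArea(CDB) = 627/4 ∩ CB · AE = 121]
   → C = (-35/2, 11)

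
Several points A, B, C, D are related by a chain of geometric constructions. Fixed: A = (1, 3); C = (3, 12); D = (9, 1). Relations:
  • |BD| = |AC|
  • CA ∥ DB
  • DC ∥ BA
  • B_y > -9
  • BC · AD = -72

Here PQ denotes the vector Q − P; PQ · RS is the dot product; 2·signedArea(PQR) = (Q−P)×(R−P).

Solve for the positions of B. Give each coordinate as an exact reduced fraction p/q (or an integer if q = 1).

1. B_x = 7  [DC ∥ BA ∩ CA ∥ DB]
2. B_y = -8  [DC ∥ BA ∩ CA ∥ DB]
   → B = (7, -8)

B = (7, -8)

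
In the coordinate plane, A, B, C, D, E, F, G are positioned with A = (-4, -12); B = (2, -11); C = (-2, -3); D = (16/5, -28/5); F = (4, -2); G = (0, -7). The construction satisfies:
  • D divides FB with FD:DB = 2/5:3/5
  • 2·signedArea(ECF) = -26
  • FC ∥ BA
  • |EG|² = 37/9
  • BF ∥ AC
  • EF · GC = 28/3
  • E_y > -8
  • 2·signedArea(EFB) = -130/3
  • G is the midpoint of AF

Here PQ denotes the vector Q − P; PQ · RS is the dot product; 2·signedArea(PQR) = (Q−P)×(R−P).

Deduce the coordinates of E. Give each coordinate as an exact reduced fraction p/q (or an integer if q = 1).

1. E_x = -2  [2·signedArea(ECF) = -26 ∩ 2·signedArea(EFB) = -130/3]
2. E_y = -22/3  [2·signedArea(ECF) = -26 ∩ 2·signedArea(EFB) = -130/3]
   → E = (-2, -22/3)

E = (-2, -22/3)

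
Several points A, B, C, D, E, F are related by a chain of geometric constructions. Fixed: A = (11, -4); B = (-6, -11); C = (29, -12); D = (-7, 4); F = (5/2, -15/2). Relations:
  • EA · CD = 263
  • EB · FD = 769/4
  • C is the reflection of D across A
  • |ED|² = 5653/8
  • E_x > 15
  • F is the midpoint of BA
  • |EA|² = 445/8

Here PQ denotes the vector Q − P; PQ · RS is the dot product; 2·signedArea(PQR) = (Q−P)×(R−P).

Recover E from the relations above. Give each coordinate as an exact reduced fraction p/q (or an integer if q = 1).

E = (63/4, -39/4)

1. E_x = 63/4  [EB · FD = 769/4 ∩ EA · CD = 263]
2. E_y = -39/4  [EB · FD = 769/4 ∩ EA · CD = 263]
   → E = (63/4, -39/4)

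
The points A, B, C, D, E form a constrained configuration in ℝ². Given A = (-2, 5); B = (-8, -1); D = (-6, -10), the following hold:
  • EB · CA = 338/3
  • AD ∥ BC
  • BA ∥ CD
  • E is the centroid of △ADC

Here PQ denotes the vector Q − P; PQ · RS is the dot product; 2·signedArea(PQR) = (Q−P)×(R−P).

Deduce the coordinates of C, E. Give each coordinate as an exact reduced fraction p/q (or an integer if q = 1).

1. C_x = -12  [BA ∥ CD ∩ AD ∥ BC]
2. C_y = -16  [BA ∥ CD ∩ AD ∥ BC]
   → C = (-12, -16)
3. E_x = -20/3  [E is the centroid of △ADC]
4. E_y = -7  [E is the centroid of △ADC]
   → E = (-20/3, -7)

C = (-12, -16)
E = (-20/3, -7)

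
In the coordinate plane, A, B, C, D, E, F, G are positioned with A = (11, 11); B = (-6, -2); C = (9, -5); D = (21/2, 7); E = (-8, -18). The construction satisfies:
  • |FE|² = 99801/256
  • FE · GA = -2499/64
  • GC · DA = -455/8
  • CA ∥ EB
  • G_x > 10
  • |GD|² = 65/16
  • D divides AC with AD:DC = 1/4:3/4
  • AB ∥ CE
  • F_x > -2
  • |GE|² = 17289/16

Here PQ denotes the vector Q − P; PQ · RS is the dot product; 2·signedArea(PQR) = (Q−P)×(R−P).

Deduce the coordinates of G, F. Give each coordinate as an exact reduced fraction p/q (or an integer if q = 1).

1. G_x = 43/4  [line -1/2·x + -4·y + 331/8 = 0 ∩ |GD|² = 65/16]
2. G_y = 9  [line -1/2·x + -4·y + 331/8 = 0 ∩ |GD|² = 65/16]
   → G = (43/4, 9)
3. F_x = -29/16  [line -1/4·x + -2·y + 67/64 = 0 ∩ |FE|² = 99801/256]
4. F_y = 3/4  [line -1/4·x + -2·y + 67/64 = 0 ∩ |FE|² = 99801/256]
   → F = (-29/16, 3/4)

F = (-29/16, 3/4)
G = (43/4, 9)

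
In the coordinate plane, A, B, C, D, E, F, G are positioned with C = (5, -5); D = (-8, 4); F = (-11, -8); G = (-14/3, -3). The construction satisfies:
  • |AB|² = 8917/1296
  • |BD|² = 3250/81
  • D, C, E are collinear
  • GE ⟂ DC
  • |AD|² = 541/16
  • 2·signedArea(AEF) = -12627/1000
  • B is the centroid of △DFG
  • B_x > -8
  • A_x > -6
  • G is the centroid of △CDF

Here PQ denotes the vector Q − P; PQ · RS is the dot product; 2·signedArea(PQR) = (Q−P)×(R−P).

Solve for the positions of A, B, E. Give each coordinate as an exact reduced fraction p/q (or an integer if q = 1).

1. B_x = -71/9  [B is the centroid of △DFG]
2. B_y = -7/3  [B is the centroid of △DFG]
   → B = (-71/9, -7/3)
3. E_x = -1853/750  [D, C, E are collinear ∩ GE ⟂ DC]
4. E_y = 43/250  [D, C, E are collinear ∩ GE ⟂ DC]
   → E = (-1853/750, 43/250)
5. A_x = -11/2  [line 2043/250·x + -6397/750·y + 102853/3000 = 0 ∩ |AB|² = 8917/1296]
6. A_y = -5/4  [line 2043/250·x + -6397/750·y + 102853/3000 = 0 ∩ |AB|² = 8917/1296]
   → A = (-11/2, -5/4)

A = (-11/2, -5/4)
B = (-71/9, -7/3)
E = (-1853/750, 43/250)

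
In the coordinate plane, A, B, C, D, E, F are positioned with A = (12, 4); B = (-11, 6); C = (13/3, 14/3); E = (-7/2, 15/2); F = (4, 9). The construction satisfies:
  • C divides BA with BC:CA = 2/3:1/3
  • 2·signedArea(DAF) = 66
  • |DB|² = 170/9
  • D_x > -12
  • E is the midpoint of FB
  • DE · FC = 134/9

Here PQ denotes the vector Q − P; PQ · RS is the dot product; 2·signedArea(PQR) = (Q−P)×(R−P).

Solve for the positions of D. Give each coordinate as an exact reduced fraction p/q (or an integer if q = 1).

1. D_x = -34/3  [DE · FC = 134/9 ∩ 2·signedArea(DAF) = 66]
2. D_y = 31/3  [DE · FC = 134/9 ∩ 2·signedArea(DAF) = 66]
   → D = (-34/3, 31/3)

D = (-34/3, 31/3)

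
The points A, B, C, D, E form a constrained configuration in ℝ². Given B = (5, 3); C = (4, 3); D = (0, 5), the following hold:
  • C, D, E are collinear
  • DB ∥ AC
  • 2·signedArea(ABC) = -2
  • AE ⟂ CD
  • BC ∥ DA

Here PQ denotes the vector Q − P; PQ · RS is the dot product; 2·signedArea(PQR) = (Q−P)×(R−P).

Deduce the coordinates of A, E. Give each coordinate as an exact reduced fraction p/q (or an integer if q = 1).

1. A_x = -1  [DB ∥ AC ∩ BC ∥ DA]
2. A_y = 5  [DB ∥ AC ∩ BC ∥ DA]
   → A = (-1, 5)
3. E_x = -4/5  [C, D, E are collinear ∩ AE ⟂ CD]
4. E_y = 27/5  [C, D, E are collinear ∩ AE ⟂ CD]
   → E = (-4/5, 27/5)

A = (-1, 5)
E = (-4/5, 27/5)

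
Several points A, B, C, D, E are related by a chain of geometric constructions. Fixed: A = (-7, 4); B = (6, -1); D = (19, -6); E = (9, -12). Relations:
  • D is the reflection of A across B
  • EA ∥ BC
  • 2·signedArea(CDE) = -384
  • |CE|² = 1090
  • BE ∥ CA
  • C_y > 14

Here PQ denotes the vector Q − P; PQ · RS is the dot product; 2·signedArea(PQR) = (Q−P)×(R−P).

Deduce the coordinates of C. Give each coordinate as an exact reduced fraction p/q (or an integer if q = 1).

1. C_x = -10  [BE ∥ CA ∩ EA ∥ BC]
2. C_y = 15  [BE ∥ CA ∩ EA ∥ BC]
   → C = (-10, 15)

C = (-10, 15)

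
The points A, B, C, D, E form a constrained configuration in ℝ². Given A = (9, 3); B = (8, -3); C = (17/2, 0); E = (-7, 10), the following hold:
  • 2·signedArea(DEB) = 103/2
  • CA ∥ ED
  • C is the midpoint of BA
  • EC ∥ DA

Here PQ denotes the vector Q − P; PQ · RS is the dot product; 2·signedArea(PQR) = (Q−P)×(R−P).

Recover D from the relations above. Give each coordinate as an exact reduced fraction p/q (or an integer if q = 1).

1. D_x = -13/2  [EC ∥ DA ∩ CA ∥ ED]
2. D_y = 13  [EC ∥ DA ∩ CA ∥ ED]
   → D = (-13/2, 13)

D = (-13/2, 13)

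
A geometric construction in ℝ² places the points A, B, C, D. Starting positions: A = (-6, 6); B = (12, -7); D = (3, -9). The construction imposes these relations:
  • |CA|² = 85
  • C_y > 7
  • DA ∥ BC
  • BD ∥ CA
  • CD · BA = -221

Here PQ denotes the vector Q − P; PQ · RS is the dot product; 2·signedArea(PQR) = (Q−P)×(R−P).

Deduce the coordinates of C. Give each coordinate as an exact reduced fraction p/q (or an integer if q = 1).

1. C_x = 3  [BD ∥ CA ∩ DA ∥ BC]
2. C_y = 8  [BD ∥ CA ∩ DA ∥ BC]
   → C = (3, 8)

C = (3, 8)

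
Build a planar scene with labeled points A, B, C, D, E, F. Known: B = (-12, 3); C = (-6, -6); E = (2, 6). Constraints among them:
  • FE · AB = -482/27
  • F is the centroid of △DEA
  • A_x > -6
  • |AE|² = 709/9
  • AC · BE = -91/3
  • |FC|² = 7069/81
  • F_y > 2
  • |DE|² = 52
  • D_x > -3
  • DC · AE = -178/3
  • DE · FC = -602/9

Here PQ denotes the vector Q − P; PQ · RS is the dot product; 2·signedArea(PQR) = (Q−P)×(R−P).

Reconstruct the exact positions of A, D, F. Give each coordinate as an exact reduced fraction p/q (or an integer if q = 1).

1. A_x = -16/3  [line -14·x + -3·y + -215/3 = 0 ∩ |AE|² = 709/9]
2. A_y = 1  [line -14·x + -3·y + -215/3 = 0 ∩ |AE|² = 709/9]
   → A = (-16/3, 1)
3. D_x = -2  [line -22/3·x + -5·y + -44/3 = 0 ∩ |DE|² = 52]
4. D_y = 0  [line -22/3·x + -5·y + -44/3 = 0 ∩ |DE|² = 52]
   → D = (-2, 0)
5. F_x = -16/9  [DE · FC = -602/9 ∩ F is the centroid of △DEA]
6. F_y = 7/3  [DE · FC = -602/9 ∩ F is the centroid of △DEA]
   → F = (-16/9, 7/3)

A = (-16/3, 1)
D = (-2, 0)
F = (-16/9, 7/3)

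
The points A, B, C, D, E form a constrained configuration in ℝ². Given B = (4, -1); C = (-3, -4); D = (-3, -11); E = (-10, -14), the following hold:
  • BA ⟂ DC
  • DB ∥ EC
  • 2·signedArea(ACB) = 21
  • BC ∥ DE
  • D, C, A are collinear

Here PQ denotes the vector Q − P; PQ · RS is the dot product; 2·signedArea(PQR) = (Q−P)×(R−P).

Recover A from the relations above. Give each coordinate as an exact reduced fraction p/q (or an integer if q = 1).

A = (-3, -1)

1. A_x = -3  [D, C, A are collinear ∩ BA ⟂ DC]
2. A_y = -1  [D, C, A are collinear ∩ BA ⟂ DC]
   → A = (-3, -1)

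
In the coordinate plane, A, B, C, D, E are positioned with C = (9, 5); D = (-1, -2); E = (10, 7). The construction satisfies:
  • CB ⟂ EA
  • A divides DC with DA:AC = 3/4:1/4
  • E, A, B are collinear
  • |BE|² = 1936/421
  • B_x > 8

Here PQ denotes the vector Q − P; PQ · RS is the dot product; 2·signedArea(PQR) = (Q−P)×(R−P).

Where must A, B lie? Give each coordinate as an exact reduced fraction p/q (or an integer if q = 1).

A = (13/2, 13/4)
B = (3594/421, 2287/421)

1. A_x = 13/2  [A divides DC with DA:AC = 3/4:1/4]
2. A_y = 13/4  [A divides DC with DA:AC = 3/4:1/4]
   → A = (13/2, 13/4)
3. B_x = 3594/421  [E, A, B are collinear ∩ CB ⟂ EA]
4. B_y = 2287/421  [E, A, B are collinear ∩ CB ⟂ EA]
   → B = (3594/421, 2287/421)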